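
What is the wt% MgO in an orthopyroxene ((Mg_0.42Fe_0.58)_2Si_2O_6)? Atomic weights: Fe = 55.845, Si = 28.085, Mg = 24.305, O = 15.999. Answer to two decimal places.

Formula mass = 237.360 g/mol.
0.84 Mg → 0.8400 mol MgO per formula unit; M(MgO) = 40.304, so MgO mass = 33.855 g.
33.855/237.360 × 100 = 14.26 wt%.

14.26 wt%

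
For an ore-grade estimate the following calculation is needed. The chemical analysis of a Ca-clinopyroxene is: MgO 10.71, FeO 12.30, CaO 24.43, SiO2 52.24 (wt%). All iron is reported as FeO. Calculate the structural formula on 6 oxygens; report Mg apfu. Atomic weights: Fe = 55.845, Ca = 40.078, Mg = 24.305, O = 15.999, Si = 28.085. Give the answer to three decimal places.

MgO (M=40.304): mol = 0.26573; Mg = 0.26573, O = 0.26573.
FeO (M=71.844): mol = 0.17120; Fe = 0.17120, O = 0.17120.
CaO (M=56.077): mol = 0.43565; Ca = 0.43565, O = 0.43565.
SiO2 (M=60.083): mol = 0.86946; Si = 0.86946, O = 1.73892.
ΣO = 2.61150; factor = 6/ΣO = 2.29753.
Mg apfu = 0.26573 × 2.29753 = 0.611.

0.611 Mg apfu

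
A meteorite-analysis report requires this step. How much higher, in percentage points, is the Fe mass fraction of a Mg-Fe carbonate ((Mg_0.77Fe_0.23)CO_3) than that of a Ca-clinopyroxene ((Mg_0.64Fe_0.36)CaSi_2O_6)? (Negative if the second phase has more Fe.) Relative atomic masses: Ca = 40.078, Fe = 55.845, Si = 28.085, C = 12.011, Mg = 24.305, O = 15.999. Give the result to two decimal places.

5.21 percentage points

First mineral: 12.844 g Fe in 91.567 g formula = 14.03 wt% Fe.
Second mineral: 20.104 g Fe in 227.901 g formula = 8.82 wt% Fe.
14.03% − 8.82% gives a difference of 5.21 percentage points.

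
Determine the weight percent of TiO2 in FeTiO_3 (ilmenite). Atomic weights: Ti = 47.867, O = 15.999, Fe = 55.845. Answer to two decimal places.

52.64 wt%

M(FeTiO_3) = 151.709 g/mol; M(TiO2) = 79.865 g/mol.
Moles TiO2 per formula unit = 1 Ti ÷ 1 = 1.0000.
TiO2 fraction = (1.0000 × 79.865) / 151.709 = 79.865/151.709 = 0.5264.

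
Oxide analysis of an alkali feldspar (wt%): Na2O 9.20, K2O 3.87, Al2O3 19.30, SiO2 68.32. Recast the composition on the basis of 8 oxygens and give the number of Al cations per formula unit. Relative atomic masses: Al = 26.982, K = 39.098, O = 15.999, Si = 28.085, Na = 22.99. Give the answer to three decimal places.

Na2O (M=61.979): mol = 0.14844; Na = 0.29688, O = 0.14844.
K2O (M=94.195): mol = 0.04108; K = 0.08216, O = 0.04108.
Al2O3 (M=101.961): mol = 0.18929; Al = 0.37858, O = 0.56787.
SiO2 (M=60.083): mol = 1.13709; Si = 1.13709, O = 2.27418.
ΣO = 3.03157; factor = 8/ΣO = 2.63890.
Al apfu = 0.37858 × 2.63890 = 0.999.

0.999 Al apfu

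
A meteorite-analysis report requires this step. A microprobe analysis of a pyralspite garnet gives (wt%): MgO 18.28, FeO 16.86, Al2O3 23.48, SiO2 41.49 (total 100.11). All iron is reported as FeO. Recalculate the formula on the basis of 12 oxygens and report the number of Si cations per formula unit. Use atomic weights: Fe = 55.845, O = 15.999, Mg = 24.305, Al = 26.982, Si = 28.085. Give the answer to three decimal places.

3.002 Si apfu

MgO (M=40.304): mol = 0.45355; Mg = 0.45355, O = 0.45355.
FeO (M=71.844): mol = 0.23468; Fe = 0.23468, O = 0.23468.
Al2O3 (M=101.961): mol = 0.23028; Al = 0.46056, O = 0.69084.
SiO2 (M=60.083): mol = 0.69054; Si = 0.69054, O = 1.38108.
ΣO = 2.76015; factor = 12/ΣO = 4.34759.
Si apfu = 0.69054 × 4.34759 = 3.002.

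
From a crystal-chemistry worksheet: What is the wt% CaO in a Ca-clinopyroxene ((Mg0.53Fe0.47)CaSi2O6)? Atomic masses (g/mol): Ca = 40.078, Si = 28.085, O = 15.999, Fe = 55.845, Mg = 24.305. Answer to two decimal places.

24.24 wt%

M((Mg0.53Fe0.47)CaSi2O6) = 231.371 g/mol; M(CaO) = 56.077 g/mol.
Moles CaO per formula unit = 1 Ca ÷ 1 = 1.0000.
CaO fraction = (1.0000 × 56.077) / 231.371 = 56.077/231.371 = 0.2424.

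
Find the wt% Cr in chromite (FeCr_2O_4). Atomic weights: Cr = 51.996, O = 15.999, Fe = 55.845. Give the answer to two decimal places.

Formula mass = 1·55.845 + 2·51.996 + 4·15.999 = 223.833 g/mol, of which 103.992 g is Cr.
So Cr makes up 103.992/223.833 = 0.4646 of the mass, i.e. 46.46%.

46.46 wt%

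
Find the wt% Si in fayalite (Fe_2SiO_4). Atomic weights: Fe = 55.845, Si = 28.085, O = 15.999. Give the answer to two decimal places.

13.78 weight percent

M(Fe_2SiO_4) = 203.771 g/mol.
Si contributes 1 × 28.085 = 28.085 g per mole.
28.085/203.771 = 0.1378 → 13.78%.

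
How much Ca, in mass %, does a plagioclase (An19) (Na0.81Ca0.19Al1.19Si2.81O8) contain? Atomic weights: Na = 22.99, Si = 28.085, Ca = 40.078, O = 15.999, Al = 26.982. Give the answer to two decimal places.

Formula mass = 0.81*22.99 + 0.19*40.078 + 1.19*26.982 + 2.81*28.085 + 8*15.999 = 265.256 g/mol, of which 7.615 g is Ca.
So Ca makes up 7.615/265.256 = 0.0287 of the mass, i.e. 2.87%.

2.87 mass %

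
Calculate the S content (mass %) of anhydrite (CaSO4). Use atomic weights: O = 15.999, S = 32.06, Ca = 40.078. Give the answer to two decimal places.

23.55 mass %

Formula mass = 1*40.078 + 1*32.06 + 4*15.999 = 136.134 g/mol, of which 32.060 g is S.
So S makes up 32.060/136.134 = 0.2355 of the mass, i.e. 23.55%.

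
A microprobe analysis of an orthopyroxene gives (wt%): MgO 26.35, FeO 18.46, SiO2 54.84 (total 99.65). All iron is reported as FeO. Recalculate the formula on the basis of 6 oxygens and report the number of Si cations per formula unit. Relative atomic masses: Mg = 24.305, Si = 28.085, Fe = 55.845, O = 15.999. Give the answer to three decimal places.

MgO (M=40.304): mol = 0.65378; Mg = 0.65378, O = 0.65378.
FeO (M=71.844): mol = 0.25695; Fe = 0.25695, O = 0.25695.
SiO2 (M=60.083): mol = 0.91274; Si = 0.91274, O = 1.82548.
ΣO = 2.73621; factor = 6/ΣO = 2.19281.
Si apfu = 0.91274 × 2.19281 = 2.001.

2.001 Si apfu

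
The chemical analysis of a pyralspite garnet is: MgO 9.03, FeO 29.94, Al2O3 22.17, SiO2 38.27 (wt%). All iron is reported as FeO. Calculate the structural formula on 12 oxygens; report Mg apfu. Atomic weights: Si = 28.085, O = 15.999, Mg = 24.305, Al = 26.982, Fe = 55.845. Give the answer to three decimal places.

MgO (M=40.304): mol = 0.22405; Mg = 0.22405, O = 0.22405.
FeO (M=71.844): mol = 0.41674; Fe = 0.41674, O = 0.41674.
Al2O3 (M=101.961): mol = 0.21744; Al = 0.43488, O = 0.65232.
SiO2 (M=60.083): mol = 0.63695; Si = 0.63695, O = 1.27390.
ΣO = 2.56701; factor = 12/ΣO = 4.67470.
Mg apfu = 0.22405 × 4.67470 = 1.047.

1.047 Mg apfu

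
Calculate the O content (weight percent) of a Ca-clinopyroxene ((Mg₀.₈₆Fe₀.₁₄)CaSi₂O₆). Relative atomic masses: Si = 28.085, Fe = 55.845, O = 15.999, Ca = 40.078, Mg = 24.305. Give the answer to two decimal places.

43.44 weight percent

M((Mg₀.₈₆Fe₀.₁₄)CaSi₂O₆) = 220.963 g/mol.
O contributes 6 × 15.999 = 95.994 g per mole.
95.994/220.963 = 0.4344 → 43.44%.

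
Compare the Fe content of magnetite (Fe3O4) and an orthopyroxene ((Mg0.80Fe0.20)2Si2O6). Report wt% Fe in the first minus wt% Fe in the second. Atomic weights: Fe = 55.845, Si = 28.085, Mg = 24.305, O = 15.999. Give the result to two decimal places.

61.89 percentage points

First mineral: 167.535 g Fe in 231.531 g formula = 72.36 wt% Fe.
Second mineral: 22.338 g Fe in 213.390 g formula = 10.47 wt% Fe.
72.36% − 10.47% gives a difference of 61.89 percentage points.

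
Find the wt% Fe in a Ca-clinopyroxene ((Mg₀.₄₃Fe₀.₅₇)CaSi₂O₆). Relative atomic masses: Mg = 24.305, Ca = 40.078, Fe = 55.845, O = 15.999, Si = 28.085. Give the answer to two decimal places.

13.57 wt%

Formula mass = 0.43·24.305 + 0.57·55.845 + 1·40.078 + 2·28.085 + 6·15.999 = 234.525 g/mol, of which 31.832 g is Fe.
So Fe makes up 31.832/234.525 = 0.1357 of the mass, i.e. 13.57%.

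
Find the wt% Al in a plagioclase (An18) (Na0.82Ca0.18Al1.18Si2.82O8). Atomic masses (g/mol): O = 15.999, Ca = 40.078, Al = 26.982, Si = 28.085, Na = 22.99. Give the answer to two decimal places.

M(Na0.82Ca0.18Al1.18Si2.82O8) = 265.096 g/mol.
Al contributes 1.18 × 26.982 = 31.839 g per mole.
31.839/265.096 = 0.1201 → 12.01%.

12.01 weight percent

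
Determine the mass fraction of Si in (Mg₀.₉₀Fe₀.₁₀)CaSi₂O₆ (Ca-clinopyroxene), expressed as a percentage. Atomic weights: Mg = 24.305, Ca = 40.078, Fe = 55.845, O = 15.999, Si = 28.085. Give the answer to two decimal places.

25.57 weight percent

Formula mass = 0.90·24.305 + 0.10·55.845 + 1·40.078 + 2·28.085 + 6·15.999 = 219.701 g/mol, of which 56.170 g is Si.
So Si makes up 56.170/219.701 = 0.2557 of the mass, i.e. 25.57%.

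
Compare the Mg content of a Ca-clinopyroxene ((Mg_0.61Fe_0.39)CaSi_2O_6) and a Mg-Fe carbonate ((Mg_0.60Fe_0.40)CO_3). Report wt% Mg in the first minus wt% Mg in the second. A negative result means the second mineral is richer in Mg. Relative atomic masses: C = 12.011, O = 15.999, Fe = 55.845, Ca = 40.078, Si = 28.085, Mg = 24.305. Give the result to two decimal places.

M((Mg_0.61Fe_0.39)CaSi_2O_6) = 228.848 g/mol, so wt% Mg = 14.826/228.848 × 100 = 6.48%.
M((Mg_0.60Fe_0.40)CO_3) = 96.929 g/mol, so wt% Mg = 14.583/96.929 × 100 = 15.05%.
6.48 − 15.05 = -8.57 pp.

-8.57 percentage points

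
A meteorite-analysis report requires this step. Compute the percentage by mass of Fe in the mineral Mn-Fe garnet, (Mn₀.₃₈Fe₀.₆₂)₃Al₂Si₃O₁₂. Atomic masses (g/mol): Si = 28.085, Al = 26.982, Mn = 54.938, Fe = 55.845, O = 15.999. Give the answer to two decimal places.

Formula mass = 1.14×54.938 + 1.86×55.845 + 2×26.982 + 3×28.085 + 12×15.999 = 496.708 g/mol, of which 103.872 g is Fe.
So Fe makes up 103.872/496.708 = 0.2091 of the mass, i.e. 20.91%.

20.91 wt%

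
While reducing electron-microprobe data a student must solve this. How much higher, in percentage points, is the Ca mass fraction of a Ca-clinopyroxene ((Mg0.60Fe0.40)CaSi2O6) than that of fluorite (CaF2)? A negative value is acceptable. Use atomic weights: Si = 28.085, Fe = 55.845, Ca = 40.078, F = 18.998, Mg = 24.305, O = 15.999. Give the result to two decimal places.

M((Mg0.60Fe0.40)CaSi2O6) = 229.163 g/mol, so wt% Ca = 40.078/229.163 × 100 = 17.49%.
M(CaF2) = 78.074 g/mol, so wt% Ca = 40.078/78.074 × 100 = 51.33%.
17.49 − 51.33 = -33.84 pp.

-33.84 percentage points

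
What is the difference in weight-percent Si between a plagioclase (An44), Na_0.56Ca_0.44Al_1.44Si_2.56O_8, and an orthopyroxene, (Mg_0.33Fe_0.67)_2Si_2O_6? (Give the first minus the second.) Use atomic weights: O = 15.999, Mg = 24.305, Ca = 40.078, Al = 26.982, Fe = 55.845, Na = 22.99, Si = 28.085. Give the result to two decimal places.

M(Na_0.56Ca_0.44Al_1.44Si_2.56O_8) = 269.252 g/mol, so wt% Si = 71.898/269.252 × 100 = 26.70%.
M((Mg_0.33Fe_0.67)_2Si_2O_6) = 243.038 g/mol, so wt% Si = 56.170/243.038 × 100 = 23.11%.
26.70 − 23.11 = 3.59 pp.

3.59 percentage points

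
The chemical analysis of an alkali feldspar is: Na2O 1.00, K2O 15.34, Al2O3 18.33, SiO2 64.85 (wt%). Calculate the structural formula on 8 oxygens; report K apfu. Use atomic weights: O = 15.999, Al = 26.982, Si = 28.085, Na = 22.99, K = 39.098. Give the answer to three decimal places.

1.00 wt% Na2O ÷ 61.979 g/mol = 0.01613 mol, giving 0.03226 Na and 0.01613 O.
15.34 wt% K2O ÷ 94.195 g/mol = 0.16285 mol, giving 0.32570 K and 0.16285 O.
18.33 wt% Al2O3 ÷ 101.961 g/mol = 0.17977 mol, giving 0.35954 Al and 0.53931 O.
64.85 wt% SiO2 ÷ 60.083 g/mol = 1.07934 mol, giving 1.07934 Si and 2.15868 O.
Oxygen sums to 2.87697; scaling by 8/2.87697 = 2.78070 puts the formula on 8 O.
K: 0.32570 × 2.78070 = 0.906 atoms per formula unit.

0.906 K apfu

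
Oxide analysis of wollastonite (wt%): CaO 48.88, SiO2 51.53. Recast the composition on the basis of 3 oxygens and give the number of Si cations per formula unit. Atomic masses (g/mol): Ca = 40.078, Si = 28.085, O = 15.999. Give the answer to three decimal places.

CaO (M=56.077): mol = 0.87166; Ca = 0.87166, O = 0.87166.
SiO2 (M=60.083): mol = 0.85765; Si = 0.85765, O = 1.71530.
ΣO = 2.58696; factor = 3/ΣO = 1.15966.
Si apfu = 0.85765 × 1.15966 = 0.995.

0.995 Si apfu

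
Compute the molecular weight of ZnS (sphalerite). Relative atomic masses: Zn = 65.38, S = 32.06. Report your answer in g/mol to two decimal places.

97.44 g/mol

The formula mass is the sum 1(65.38) + 1(32.06).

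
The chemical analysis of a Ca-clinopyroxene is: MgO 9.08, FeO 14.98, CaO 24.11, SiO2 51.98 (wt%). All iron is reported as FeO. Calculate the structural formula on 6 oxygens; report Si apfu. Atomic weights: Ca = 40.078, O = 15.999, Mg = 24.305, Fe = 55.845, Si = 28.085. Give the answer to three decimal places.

2.001 Si apfu

MgO (M=40.304): mol = 0.22529; Mg = 0.22529, O = 0.22529.
FeO (M=71.844): mol = 0.20851; Fe = 0.20851, O = 0.20851.
CaO (M=56.077): mol = 0.42994; Ca = 0.42994, O = 0.42994.
SiO2 (M=60.083): mol = 0.86514; Si = 0.86514, O = 1.73028.
ΣO = 2.59402; factor = 6/ΣO = 2.31301.
Si apfu = 0.86514 × 2.31301 = 2.001.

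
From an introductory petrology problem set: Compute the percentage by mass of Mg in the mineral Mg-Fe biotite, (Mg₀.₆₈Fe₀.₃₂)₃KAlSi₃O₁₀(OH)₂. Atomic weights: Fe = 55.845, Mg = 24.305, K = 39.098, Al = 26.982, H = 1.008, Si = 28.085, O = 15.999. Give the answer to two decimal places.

11.08 wt%

Formula mass = 2.04·24.305 + 0.96·55.845 + 1·39.098 + 1·26.982 + 3·28.085 + 12·15.999 + 2·1.008 = 447.532 g/mol, of which 49.582 g is Mg.
So Mg makes up 49.582/447.532 = 0.1108 of the mass, i.e. 11.08%.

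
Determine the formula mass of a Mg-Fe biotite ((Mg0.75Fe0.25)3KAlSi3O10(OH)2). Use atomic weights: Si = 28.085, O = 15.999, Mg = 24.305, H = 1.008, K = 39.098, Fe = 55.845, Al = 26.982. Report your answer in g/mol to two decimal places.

The formula mass is the sum 2.25·24.305 + 0.75·55.845 + 1·39.098 + 1·26.982 + 3·28.085 + 12·15.999 + 2·1.008.

440.91 g/mol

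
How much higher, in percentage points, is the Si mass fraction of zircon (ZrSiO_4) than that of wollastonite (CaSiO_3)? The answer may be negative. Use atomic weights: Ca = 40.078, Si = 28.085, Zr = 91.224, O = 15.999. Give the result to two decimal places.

M(ZrSiO_4) = 183.305 g/mol, so wt% Si = 28.085/183.305 × 100 = 15.32%.
M(CaSiO_3) = 116.160 g/mol, so wt% Si = 28.085/116.160 × 100 = 24.18%.
15.32 − 24.18 = -8.86 pp.

-8.86 percentage points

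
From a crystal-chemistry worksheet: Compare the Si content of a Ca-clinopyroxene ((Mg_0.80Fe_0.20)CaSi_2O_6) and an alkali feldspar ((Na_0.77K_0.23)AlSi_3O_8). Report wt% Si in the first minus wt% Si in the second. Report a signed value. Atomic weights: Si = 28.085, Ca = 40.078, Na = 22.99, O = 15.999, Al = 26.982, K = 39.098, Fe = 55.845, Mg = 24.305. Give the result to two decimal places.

M((Mg_0.80Fe_0.20)CaSi_2O_6) = 222.855 g/mol, so wt% Si = 56.170/222.855 × 100 = 25.20%.
M((Na_0.77K_0.23)AlSi_3O_8) = 265.924 g/mol, so wt% Si = 84.255/265.924 × 100 = 31.68%.
25.20 − 31.68 = -6.48 pp.

-6.48 percentage points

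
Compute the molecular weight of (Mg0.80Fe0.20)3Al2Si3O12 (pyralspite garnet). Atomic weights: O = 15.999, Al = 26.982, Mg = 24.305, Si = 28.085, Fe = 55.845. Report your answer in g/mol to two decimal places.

422.05 g/mol

M = 2.40×24.305 + 0.60×55.845 + 2×26.982 + 3×28.085 + 12×15.999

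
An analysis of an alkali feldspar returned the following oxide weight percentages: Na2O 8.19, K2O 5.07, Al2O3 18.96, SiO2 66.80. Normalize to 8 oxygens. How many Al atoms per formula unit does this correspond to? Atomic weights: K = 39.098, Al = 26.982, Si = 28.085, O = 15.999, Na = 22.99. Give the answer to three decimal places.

8.19 wt% Na2O ÷ 61.979 g/mol = 0.13214 mol, giving 0.26428 Na and 0.13214 O.
5.07 wt% K2O ÷ 94.195 g/mol = 0.05382 mol, giving 0.10764 K and 0.05382 O.
18.96 wt% Al2O3 ÷ 101.961 g/mol = 0.18595 mol, giving 0.37190 Al and 0.55785 O.
66.80 wt% SiO2 ÷ 60.083 g/mol = 1.11180 mol, giving 1.11180 Si and 2.22360 O.
Oxygen sums to 2.96741; scaling by 8/2.96741 = 2.69595 puts the formula on 8 O.
Al: 0.37190 × 2.69595 = 1.003 atoms per formula unit.

1.003 Al apfu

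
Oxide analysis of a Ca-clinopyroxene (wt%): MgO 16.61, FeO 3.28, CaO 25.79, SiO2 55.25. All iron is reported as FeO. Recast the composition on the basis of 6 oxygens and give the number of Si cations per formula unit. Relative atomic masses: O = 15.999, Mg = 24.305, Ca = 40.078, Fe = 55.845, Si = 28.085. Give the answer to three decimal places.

MgO (M=40.304): mol = 0.41212; Mg = 0.41212, O = 0.41212.
FeO (M=71.844): mol = 0.04565; Fe = 0.04565, O = 0.04565.
CaO (M=56.077): mol = 0.45990; Ca = 0.45990, O = 0.45990.
SiO2 (M=60.083): mol = 0.91956; Si = 0.91956, O = 1.83912.
ΣO = 2.75679; factor = 6/ΣO = 2.17644.
Si apfu = 0.91956 × 2.17644 = 2.001.

2.001 Si apfu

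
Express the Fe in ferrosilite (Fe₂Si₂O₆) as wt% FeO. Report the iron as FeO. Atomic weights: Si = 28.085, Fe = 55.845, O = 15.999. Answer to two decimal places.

M(Fe₂Si₂O₆) = 263.854 g/mol; M(FeO) = 71.844 g/mol.
Moles FeO per formula unit = 2 Fe ÷ 1 = 2.0000.
FeO fraction = (2.0000 × 71.844) / 263.854 = 143.688/263.854 = 0.5446.

54.46 wt%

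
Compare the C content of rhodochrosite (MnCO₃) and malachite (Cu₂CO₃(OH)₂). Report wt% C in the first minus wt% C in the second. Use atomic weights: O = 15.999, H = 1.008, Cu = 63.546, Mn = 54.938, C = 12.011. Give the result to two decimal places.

M(MnCO₃) = 114.946 g/mol, so wt% C = 12.011/114.946 × 100 = 10.45%.
M(Cu₂CO₃(OH)₂) = 221.114 g/mol, so wt% C = 12.011/221.114 × 100 = 5.43%.
10.45 − 5.43 = 5.02 pp.

5.02 percentage points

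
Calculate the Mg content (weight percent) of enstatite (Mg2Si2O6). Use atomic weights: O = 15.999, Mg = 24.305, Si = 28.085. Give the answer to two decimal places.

Molar mass of Mg2Si2O6: 2*24.305 + 2*28.085 + 6*15.999 = 200.774 g/mol.
Mass of Mg per formula unit: 2 × 24.305 = 48.610 g.
Weight fraction Mg = 48.610 / 200.774 = 0.2421.

24.21 weight percent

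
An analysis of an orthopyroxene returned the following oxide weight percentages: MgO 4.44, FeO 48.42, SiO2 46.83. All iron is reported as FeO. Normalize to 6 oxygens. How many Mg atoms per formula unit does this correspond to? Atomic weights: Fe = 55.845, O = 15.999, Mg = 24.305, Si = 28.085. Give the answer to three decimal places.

0.282 Mg apfu

MgO: 4.44/40.304 = 0.11016 mol → 0.11016 mol Mg, 0.11016 mol O.
FeO: 48.42/71.844 = 0.67396 mol → 0.67396 mol Fe, 0.67396 mol O.
SiO2: 46.83/60.083 = 0.77942 mol → 0.77942 mol Si, 1.55884 mol O.
Total oxygen = 2.34296 mol. Normalization factor = 6/2.34296 = 2.56086.
Mg per 6 O = 0.11016 × 2.56086 = 0.282.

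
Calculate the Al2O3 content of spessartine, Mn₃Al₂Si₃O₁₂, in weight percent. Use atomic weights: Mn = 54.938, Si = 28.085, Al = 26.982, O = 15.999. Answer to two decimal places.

Formula mass = 495.021 g/mol.
2 Al → 1.0000 mol Al2O3 per formula unit; M(Al2O3) = 101.961, so Al2O3 mass = 101.961 g.
101.961/495.021 × 100 = 20.60 wt%.

20.60 wt%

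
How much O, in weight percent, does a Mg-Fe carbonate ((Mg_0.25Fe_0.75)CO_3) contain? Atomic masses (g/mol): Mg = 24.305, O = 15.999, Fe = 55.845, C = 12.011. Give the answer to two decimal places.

44.45 weight percent

Formula mass = 0.25·24.305 + 0.75·55.845 + 1·12.011 + 3·15.999 = 107.968 g/mol, of which 47.997 g is O.
So O makes up 47.997/107.968 = 0.4445 of the mass, i.e. 44.45%.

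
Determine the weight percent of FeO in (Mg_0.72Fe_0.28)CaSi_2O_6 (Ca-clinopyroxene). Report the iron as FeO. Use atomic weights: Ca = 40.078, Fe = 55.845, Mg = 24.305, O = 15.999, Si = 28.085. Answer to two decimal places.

Molar mass of (Mg_0.72Fe_0.28)CaSi_2O_6 = 0.72*24.305 + 0.28*55.845 + 1*40.078 + 2*28.085 + 6*15.999 = 225.378 g/mol.
Each formula unit contains 0.28 Fe, equivalent to 0.28/1 = 0.2800 mol FeO.
M(FeO) = 1×55.845 + 1×15.999 = 71.844 g/mol.
Mass of FeO per formula unit = 0.2800 × 71.844 = 20.116 g.
FeO wt% = 20.116 / 225.378 × 100 = 8.93%.

8.93 wt%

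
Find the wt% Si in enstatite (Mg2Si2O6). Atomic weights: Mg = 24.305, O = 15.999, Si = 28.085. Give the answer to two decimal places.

27.98 wt%

Molar mass of Mg2Si2O6: 2×24.305 + 2×28.085 + 6×15.999 = 200.774 g/mol.
Mass of Si per formula unit: 2 × 28.085 = 56.170 g.
Weight fraction Si = 56.170 / 200.774 = 0.2798.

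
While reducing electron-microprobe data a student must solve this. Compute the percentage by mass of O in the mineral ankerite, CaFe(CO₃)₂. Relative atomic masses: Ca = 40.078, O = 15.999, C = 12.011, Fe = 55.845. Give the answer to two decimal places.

M(CaFe(CO₃)₂) = 215.939 g/mol.
O contributes 6 × 15.999 = 95.994 g per mole.
95.994/215.939 = 0.4445 → 44.45%.

44.45 wt%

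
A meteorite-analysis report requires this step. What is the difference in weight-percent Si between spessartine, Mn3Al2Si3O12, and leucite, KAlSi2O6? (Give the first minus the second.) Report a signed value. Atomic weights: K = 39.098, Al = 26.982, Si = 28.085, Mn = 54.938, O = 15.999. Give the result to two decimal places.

Si in Mn3Al2Si3O12: molar mass 495.021 g/mol; 3×28.085 = 84.255 g → 17.02 wt%.
Si in KAlSi2O6: molar mass 218.244 g/mol; 2×28.085 = 56.170 g → 25.74 wt%.
Difference = 17.02 − 25.74 = -8.72 percentage points.

-8.72 percentage points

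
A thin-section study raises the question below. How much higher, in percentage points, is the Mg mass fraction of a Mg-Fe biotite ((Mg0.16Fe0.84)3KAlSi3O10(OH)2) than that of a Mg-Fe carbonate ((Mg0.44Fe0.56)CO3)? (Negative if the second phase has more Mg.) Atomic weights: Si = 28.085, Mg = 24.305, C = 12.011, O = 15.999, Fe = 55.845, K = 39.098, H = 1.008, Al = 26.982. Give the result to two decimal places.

-8.14 percentage points

Mg in (Mg0.16Fe0.84)3KAlSi3O10(OH)2: molar mass 496.735 g/mol; 0.48×24.305 = 11.666 g → 2.35 wt%.
Mg in (Mg0.44Fe0.56)CO3: molar mass 101.975 g/mol; 0.44×24.305 = 10.694 g → 10.49 wt%.
Difference = 2.35 − 10.49 = -8.14 percentage points.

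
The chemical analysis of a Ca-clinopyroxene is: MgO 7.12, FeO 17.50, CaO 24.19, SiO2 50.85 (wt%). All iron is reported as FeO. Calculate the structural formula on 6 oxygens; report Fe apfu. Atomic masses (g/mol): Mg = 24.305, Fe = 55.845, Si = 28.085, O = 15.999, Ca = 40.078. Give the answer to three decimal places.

0.574 Fe apfu

MgO: 7.12/40.304 = 0.17666 mol → 0.17666 mol Mg, 0.17666 mol O.
FeO: 17.50/71.844 = 0.24358 mol → 0.24358 mol Fe, 0.24358 mol O.
CaO: 24.19/56.077 = 0.43137 mol → 0.43137 mol Ca, 0.43137 mol O.
SiO2: 50.85/60.083 = 0.84633 mol → 0.84633 mol Si, 1.69266 mol O.
Total oxygen = 2.54427 mol. Normalization factor = 6/2.54427 = 2.35824.
Fe per 6 O = 0.24358 × 2.35824 = 0.574.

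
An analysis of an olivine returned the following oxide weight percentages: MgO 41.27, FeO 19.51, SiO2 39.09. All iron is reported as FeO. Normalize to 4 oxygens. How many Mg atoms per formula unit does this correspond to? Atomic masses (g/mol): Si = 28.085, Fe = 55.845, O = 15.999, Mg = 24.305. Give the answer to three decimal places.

1.577 Mg apfu

41.27 wt% MgO ÷ 40.304 g/mol = 1.02397 mol, giving 1.02397 Mg and 1.02397 O.
19.51 wt% FeO ÷ 71.844 g/mol = 0.27156 mol, giving 0.27156 Fe and 0.27156 O.
39.09 wt% SiO2 ÷ 60.083 g/mol = 0.65060 mol, giving 0.65060 Si and 1.30120 O.
Oxygen sums to 2.59673; scaling by 4/2.59673 = 1.54040 puts the formula on 4 O.
Mg: 1.02397 × 1.54040 = 1.577 atoms per formula unit.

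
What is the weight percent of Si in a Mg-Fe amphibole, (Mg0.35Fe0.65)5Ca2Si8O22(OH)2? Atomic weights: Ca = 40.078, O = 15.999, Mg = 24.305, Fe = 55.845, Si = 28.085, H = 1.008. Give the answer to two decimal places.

24.56 wt%

Molar mass of (Mg0.35Fe0.65)5Ca2Si8O22(OH)2: 1.75·24.305 + 3.25·55.845 + 2·40.078 + 8·28.085 + 24·15.999 + 2·1.008 = 914.858 g/mol.
Mass of Si per formula unit: 8 × 28.085 = 224.680 g.
Weight fraction Si = 224.680 / 914.858 = 0.2456.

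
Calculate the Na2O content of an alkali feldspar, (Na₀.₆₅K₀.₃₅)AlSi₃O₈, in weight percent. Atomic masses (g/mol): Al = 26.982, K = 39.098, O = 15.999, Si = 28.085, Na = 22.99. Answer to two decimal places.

M((Na₀.₆₅K₀.₃₅)AlSi₃O₈) = 267.857 g/mol; M(Na2O) = 61.979 g/mol.
Moles Na2O per formula unit = 0.65 Na ÷ 2 = 0.3250.
Na2O fraction = (0.3250 × 61.979) / 267.857 = 20.143/267.857 = 0.0752.

7.52 wt%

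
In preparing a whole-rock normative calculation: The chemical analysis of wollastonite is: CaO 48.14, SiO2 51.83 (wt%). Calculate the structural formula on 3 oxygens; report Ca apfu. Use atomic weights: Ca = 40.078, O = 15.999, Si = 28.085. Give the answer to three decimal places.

0.997 Ca apfu

CaO (M=56.077): mol = 0.85846; Ca = 0.85846, O = 0.85846.
SiO2 (M=60.083): mol = 0.86264; Si = 0.86264, O = 1.72528.
ΣO = 2.58374; factor = 3/ΣO = 1.16111.
Ca apfu = 0.85846 × 1.16111 = 0.997.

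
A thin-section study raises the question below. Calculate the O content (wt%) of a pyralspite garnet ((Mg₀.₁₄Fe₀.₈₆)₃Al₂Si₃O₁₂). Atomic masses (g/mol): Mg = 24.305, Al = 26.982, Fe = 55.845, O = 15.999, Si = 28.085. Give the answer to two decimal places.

M((Mg₀.₁₄Fe₀.₈₆)₃Al₂Si₃O₁₂) = 484.495 g/mol.
O contributes 12 × 15.999 = 191.988 g per mole.
191.988/484.495 = 0.3963 → 39.63%.

39.63 wt%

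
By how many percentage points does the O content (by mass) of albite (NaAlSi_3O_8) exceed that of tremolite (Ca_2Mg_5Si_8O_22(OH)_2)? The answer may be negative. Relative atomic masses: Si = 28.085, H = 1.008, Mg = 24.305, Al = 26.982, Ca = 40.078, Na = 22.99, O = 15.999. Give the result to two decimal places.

1.54 percentage points

First mineral: 127.992 g O in 262.219 g formula = 48.81 wt% O.
Second mineral: 383.976 g O in 812.353 g formula = 47.27 wt% O.
48.81% − 47.27% gives a difference of 1.54 percentage points.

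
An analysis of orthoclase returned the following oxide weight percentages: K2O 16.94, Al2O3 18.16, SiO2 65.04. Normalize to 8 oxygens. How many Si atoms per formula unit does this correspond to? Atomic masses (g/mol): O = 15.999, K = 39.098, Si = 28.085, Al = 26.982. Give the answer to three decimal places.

3.008 Si apfu

16.94 wt% K2O ÷ 94.195 g/mol = 0.17984 mol, giving 0.35968 K and 0.17984 O.
18.16 wt% Al2O3 ÷ 101.961 g/mol = 0.17811 mol, giving 0.35622 Al and 0.53433 O.
65.04 wt% SiO2 ÷ 60.083 g/mol = 1.08250 mol, giving 1.08250 Si and 2.16500 O.
Oxygen sums to 2.87917; scaling by 8/2.87917 = 2.77858 puts the formula on 8 O.
Si: 1.08250 × 2.77858 = 3.008 atoms per formula unit.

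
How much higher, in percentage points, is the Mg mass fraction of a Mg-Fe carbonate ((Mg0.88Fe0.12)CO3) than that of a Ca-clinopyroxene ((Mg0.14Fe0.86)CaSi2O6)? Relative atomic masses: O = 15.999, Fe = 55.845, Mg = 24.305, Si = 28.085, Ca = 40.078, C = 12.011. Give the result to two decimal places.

Mg in (Mg0.88Fe0.12)CO3: molar mass 88.098 g/mol; 0.88×24.305 = 21.388 g → 24.28 wt%.
Mg in (Mg0.14Fe0.86)CaSi2O6: molar mass 243.671 g/mol; 0.14×24.305 = 3.403 g → 1.40 wt%.
Difference = 24.28 − 1.40 = 22.88 percentage points.

22.88 percentage points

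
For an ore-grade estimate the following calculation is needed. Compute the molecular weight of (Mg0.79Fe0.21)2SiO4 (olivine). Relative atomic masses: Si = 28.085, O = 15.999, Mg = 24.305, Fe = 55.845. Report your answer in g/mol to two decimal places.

Mg: 1.58 × 24.305 = 38.4019
Fe: 0.42 × 55.845 = 23.4549
Si: 1 × 28.085 = 28.0850
O: 4 × 15.999 = 63.9960
Summing the contributions gives the formula mass.

153.94 g/mol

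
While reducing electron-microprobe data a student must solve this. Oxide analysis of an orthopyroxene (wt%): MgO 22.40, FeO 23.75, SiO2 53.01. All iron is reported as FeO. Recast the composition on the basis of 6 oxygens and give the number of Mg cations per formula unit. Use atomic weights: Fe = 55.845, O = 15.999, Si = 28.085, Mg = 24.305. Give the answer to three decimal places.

1.258 Mg apfu

MgO: 22.40/40.304 = 0.55578 mol → 0.55578 mol Mg, 0.55578 mol O.
FeO: 23.75/71.844 = 0.33058 mol → 0.33058 mol Fe, 0.33058 mol O.
SiO2: 53.01/60.083 = 0.88228 mol → 0.88228 mol Si, 1.76456 mol O.
Total oxygen = 2.65092 mol. Normalization factor = 6/2.65092 = 2.26337.
Mg per 6 O = 0.55578 × 2.26337 = 1.258.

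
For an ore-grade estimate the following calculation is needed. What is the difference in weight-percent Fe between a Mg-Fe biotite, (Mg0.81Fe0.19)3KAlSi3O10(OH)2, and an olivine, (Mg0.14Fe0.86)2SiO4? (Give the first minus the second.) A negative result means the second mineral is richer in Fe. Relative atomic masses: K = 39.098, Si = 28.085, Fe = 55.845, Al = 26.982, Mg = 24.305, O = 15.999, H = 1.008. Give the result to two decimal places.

-41.96 percentage points

Fe in (Mg0.81Fe0.19)3KAlSi3O10(OH)2: molar mass 435.232 g/mol; 0.57×55.845 = 31.832 g → 7.31 wt%.
Fe in (Mg0.14Fe0.86)2SiO4: molar mass 194.940 g/mol; 1.72×55.845 = 96.053 g → 49.27 wt%.
Difference = 7.31 − 49.27 = -41.96 percentage points.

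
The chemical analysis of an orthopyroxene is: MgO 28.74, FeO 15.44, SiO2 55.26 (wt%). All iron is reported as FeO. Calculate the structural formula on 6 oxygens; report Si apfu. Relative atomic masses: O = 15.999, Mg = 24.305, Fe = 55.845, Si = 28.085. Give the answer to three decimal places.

MgO: 28.74/40.304 = 0.71308 mol → 0.71308 mol Mg, 0.71308 mol O.
FeO: 15.44/71.844 = 0.21491 mol → 0.21491 mol Fe, 0.21491 mol O.
SiO2: 55.26/60.083 = 0.91973 mol → 0.91973 mol Si, 1.83946 mol O.
Total oxygen = 2.76745 mol. Normalization factor = 6/2.76745 = 2.16806.
Si per 6 O = 0.91973 × 2.16806 = 1.994.

1.994 Si apfu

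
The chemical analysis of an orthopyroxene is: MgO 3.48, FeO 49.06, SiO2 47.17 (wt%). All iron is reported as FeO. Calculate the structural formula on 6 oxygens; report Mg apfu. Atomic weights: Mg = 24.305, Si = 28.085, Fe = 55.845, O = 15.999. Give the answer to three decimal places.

3.48 wt% MgO ÷ 40.304 g/mol = 0.08634 mol, giving 0.08634 Mg and 0.08634 O.
49.06 wt% FeO ÷ 71.844 g/mol = 0.68287 mol, giving 0.68287 Fe and 0.68287 O.
47.17 wt% SiO2 ÷ 60.083 g/mol = 0.78508 mol, giving 0.78508 Si and 1.57016 O.
Oxygen sums to 2.33937; scaling by 6/2.33937 = 2.56479 puts the formula on 6 O.
Mg: 0.08634 × 2.56479 = 0.221 atoms per formula unit.

0.221 Mg apfu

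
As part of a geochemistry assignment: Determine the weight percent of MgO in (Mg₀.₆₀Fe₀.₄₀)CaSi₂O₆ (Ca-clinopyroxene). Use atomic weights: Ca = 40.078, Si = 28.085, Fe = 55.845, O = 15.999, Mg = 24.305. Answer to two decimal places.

M((Mg₀.₆₀Fe₀.₄₀)CaSi₂O₆) = 229.163 g/mol; M(MgO) = 40.304 g/mol.
Moles MgO per formula unit = 0.60 Mg ÷ 1 = 0.6000.
MgO fraction = (0.6000 × 40.304) / 229.163 = 24.182/229.163 = 0.1055.

10.55 wt%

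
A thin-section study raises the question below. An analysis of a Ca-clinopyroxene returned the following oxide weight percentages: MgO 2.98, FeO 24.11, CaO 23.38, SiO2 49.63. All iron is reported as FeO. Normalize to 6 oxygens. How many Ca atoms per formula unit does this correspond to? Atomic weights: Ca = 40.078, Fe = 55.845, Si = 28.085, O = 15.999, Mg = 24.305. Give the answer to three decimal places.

1.009 Ca apfu

2.98 wt% MgO ÷ 40.304 g/mol = 0.07394 mol, giving 0.07394 Mg and 0.07394 O.
24.11 wt% FeO ÷ 71.844 g/mol = 0.33559 mol, giving 0.33559 Fe and 0.33559 O.
23.38 wt% CaO ÷ 56.077 g/mol = 0.41693 mol, giving 0.41693 Ca and 0.41693 O.
49.63 wt% SiO2 ÷ 60.083 g/mol = 0.82602 mol, giving 0.82602 Si and 1.65204 O.
Oxygen sums to 2.47850; scaling by 6/2.47850 = 2.42082 puts the formula on 6 O.
Ca: 0.41693 × 2.42082 = 1.009 atoms per formula unit.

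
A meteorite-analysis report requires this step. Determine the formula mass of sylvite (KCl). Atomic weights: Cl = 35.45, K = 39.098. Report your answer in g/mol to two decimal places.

The formula mass is the sum 1(39.098) + 1(35.45).

74.55 g/mol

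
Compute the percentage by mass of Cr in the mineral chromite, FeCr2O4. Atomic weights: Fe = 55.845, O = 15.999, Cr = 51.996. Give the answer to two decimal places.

46.46 mass %

M(FeCr2O4) = 223.833 g/mol.
Cr contributes 2 × 51.996 = 103.992 g per mole.
103.992/223.833 = 0.4646 → 46.46%.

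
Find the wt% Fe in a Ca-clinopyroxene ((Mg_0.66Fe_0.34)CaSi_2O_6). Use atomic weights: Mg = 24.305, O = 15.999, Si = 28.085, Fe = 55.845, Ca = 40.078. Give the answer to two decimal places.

Molar mass of (Mg_0.66Fe_0.34)CaSi_2O_6: 0.66·24.305 + 0.34·55.845 + 1·40.078 + 2·28.085 + 6·15.999 = 227.271 g/mol.
Mass of Fe per formula unit: 0.34 × 55.845 = 18.987 g.
Weight fraction Fe = 18.987 / 227.271 = 0.0835.

8.35 wt%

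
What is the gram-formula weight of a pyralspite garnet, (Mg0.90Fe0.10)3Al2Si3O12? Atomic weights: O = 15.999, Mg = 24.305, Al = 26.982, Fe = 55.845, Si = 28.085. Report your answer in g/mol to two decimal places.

412.58 g/mol

Mg: 2.70 × 24.305 = 65.6235
Fe: 0.30 × 55.845 = 16.7535
Al: 2 × 26.982 = 53.9640
Si: 3 × 28.085 = 84.2550
O: 12 × 15.999 = 191.9880
Summing the contributions gives the formula mass.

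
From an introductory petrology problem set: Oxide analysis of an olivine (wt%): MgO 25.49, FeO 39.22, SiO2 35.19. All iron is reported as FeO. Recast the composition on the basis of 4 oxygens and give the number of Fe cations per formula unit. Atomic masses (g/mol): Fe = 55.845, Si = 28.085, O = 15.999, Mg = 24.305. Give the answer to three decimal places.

MgO: 25.49/40.304 = 0.63244 mol → 0.63244 mol Mg, 0.63244 mol O.
FeO: 39.22/71.844 = 0.54591 mol → 0.54591 mol Fe, 0.54591 mol O.
SiO2: 35.19/60.083 = 0.58569 mol → 0.58569 mol Si, 1.17138 mol O.
Total oxygen = 2.34973 mol. Normalization factor = 4/2.34973 = 1.70232.
Fe per 4 O = 0.54591 × 1.70232 = 0.929.

0.929 Fe apfu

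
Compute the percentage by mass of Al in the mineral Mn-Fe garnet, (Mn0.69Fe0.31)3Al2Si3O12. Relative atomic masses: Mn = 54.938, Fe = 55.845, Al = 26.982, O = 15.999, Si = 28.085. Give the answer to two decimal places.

M((Mn0.69Fe0.31)3Al2Si3O12) = 495.865 g/mol.
Al contributes 2 × 26.982 = 53.964 g per mole.
53.964/495.865 = 0.1088 → 10.88%.

10.88 wt%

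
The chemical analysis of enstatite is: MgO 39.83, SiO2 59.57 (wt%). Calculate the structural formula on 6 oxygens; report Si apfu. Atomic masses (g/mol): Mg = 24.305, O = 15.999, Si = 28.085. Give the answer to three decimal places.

2.002 Si apfu

39.83 wt% MgO ÷ 40.304 g/mol = 0.98824 mol, giving 0.98824 Mg and 0.98824 O.
59.57 wt% SiO2 ÷ 60.083 g/mol = 0.99146 mol, giving 0.99146 Si and 1.98292 O.
Oxygen sums to 2.97116; scaling by 6/2.97116 = 2.01941 puts the formula on 6 O.
Si: 0.99146 × 2.01941 = 2.002 atoms per formula unit.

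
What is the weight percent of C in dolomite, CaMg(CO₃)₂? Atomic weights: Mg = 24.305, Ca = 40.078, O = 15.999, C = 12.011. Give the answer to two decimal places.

13.03 weight percent

Molar mass of CaMg(CO₃)₂: 1·40.078 + 1·24.305 + 2·12.011 + 6·15.999 = 184.399 g/mol.
Mass of C per formula unit: 2 × 12.011 = 24.022 g.
Weight fraction C = 24.022 / 184.399 = 0.1303.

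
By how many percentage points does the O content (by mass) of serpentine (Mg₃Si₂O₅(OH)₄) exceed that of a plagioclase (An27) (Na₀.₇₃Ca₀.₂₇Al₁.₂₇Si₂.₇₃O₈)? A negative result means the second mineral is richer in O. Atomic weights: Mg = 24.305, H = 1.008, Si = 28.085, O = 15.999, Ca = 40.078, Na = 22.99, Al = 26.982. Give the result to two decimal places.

M(Mg₃Si₂O₅(OH)₄) = 277.108 g/mol, so wt% O = 143.991/277.108 × 100 = 51.96%.
M(Na₀.₇₃Ca₀.₂₇Al₁.₂₇Si₂.₇₃O₈) = 266.535 g/mol, so wt% O = 127.992/266.535 × 100 = 48.02%.
51.96 − 48.02 = 3.94 pp.

3.94 percentage points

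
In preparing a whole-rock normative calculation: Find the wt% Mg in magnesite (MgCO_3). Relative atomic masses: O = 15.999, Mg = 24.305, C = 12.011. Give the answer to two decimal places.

M(MgCO_3) = 84.313 g/mol.
Mg contributes 1 × 24.305 = 24.305 g per mole.
24.305/84.313 = 0.2883 → 28.83%.

28.83 mass %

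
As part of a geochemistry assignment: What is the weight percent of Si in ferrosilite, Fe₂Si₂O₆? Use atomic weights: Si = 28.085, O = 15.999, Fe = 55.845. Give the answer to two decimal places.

M(Fe₂Si₂O₆) = 263.854 g/mol.
Si contributes 2 × 28.085 = 56.170 g per mole.
56.170/263.854 = 0.2129 → 21.29%.

21.29 wt%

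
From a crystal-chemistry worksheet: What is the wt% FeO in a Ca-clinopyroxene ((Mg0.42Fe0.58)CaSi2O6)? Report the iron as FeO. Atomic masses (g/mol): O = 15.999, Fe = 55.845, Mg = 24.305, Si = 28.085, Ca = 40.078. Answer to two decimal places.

17.74 wt%

Formula mass = 234.840 g/mol.
0.58 Fe → 0.5800 mol FeO per formula unit; M(FeO) = 71.844, so FeO mass = 41.670 g.
41.670/234.840 × 100 = 17.74 wt%.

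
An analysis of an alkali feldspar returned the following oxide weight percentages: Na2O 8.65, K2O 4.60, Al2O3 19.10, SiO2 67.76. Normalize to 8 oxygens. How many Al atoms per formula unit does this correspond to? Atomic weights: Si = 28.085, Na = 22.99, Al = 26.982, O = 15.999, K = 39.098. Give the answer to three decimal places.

0.997 Al apfu

8.65 wt% Na2O ÷ 61.979 g/mol = 0.13956 mol, giving 0.27912 Na and 0.13956 O.
4.60 wt% K2O ÷ 94.195 g/mol = 0.04883 mol, giving 0.09766 K and 0.04883 O.
19.10 wt% Al2O3 ÷ 101.961 g/mol = 0.18733 mol, giving 0.37466 Al and 0.56199 O.
67.76 wt% SiO2 ÷ 60.083 g/mol = 1.12777 mol, giving 1.12777 Si and 2.25554 O.
Oxygen sums to 3.00592; scaling by 8/3.00592 = 2.66141 puts the formula on 8 O.
Al: 0.37466 × 2.66141 = 0.997 atoms per formula unit.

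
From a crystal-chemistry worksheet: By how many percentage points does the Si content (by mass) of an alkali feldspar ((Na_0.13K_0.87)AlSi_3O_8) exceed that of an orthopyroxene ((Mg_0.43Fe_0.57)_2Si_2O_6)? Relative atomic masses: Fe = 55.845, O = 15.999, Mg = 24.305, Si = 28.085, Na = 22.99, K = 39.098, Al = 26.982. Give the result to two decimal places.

Si in (Na_0.13K_0.87)AlSi_3O_8: molar mass 276.233 g/mol; 3×28.085 = 84.255 g → 30.50 wt%.
Si in (Mg_0.43Fe_0.57)_2Si_2O_6: molar mass 236.730 g/mol; 2×28.085 = 56.170 g → 23.73 wt%.
Difference = 30.50 − 23.73 = 6.77 percentage points.

6.77 percentage points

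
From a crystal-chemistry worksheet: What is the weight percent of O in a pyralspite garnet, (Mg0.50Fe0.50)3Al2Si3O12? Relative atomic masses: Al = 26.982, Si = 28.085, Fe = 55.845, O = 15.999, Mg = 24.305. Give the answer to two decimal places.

42.62 mass %

M((Mg0.50Fe0.50)3Al2Si3O12) = 450.432 g/mol.
O contributes 12 × 15.999 = 191.988 g per mole.
191.988/450.432 = 0.4262 → 42.62%.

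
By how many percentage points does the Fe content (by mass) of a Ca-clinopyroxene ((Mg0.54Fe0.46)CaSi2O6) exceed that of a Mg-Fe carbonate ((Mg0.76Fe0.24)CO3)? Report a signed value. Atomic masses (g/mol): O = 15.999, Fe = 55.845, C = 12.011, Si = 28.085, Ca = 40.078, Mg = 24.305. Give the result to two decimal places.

Fe in (Mg0.54Fe0.46)CaSi2O6: molar mass 231.055 g/mol; 0.46×55.845 = 25.689 g → 11.12 wt%.
Fe in (Mg0.76Fe0.24)CO3: molar mass 91.883 g/mol; 0.24×55.845 = 13.403 g → 14.59 wt%.
Difference = 11.12 − 14.59 = -3.47 percentage points.

-3.47 percentage points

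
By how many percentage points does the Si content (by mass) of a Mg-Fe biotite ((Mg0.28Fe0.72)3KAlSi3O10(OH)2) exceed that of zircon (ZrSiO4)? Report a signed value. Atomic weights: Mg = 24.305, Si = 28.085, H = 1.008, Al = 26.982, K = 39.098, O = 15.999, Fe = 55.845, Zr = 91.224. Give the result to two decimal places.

2.04 percentage points

First mineral: 84.255 g Si in 485.380 g formula = 17.36 wt% Si.
Second mineral: 28.085 g Si in 183.305 g formula = 15.32 wt% Si.
17.36% − 15.32% gives a difference of 2.04 percentage points.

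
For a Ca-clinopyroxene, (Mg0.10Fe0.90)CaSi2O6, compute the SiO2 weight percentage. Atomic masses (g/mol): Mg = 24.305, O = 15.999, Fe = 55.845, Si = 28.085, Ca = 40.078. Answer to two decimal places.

49.06 wt%

Formula mass = 244.933 g/mol.
2 Si → 2.0000 mol SiO2 per formula unit; M(SiO2) = 60.083, so SiO2 mass = 120.166 g.
120.166/244.933 × 100 = 49.06 wt%.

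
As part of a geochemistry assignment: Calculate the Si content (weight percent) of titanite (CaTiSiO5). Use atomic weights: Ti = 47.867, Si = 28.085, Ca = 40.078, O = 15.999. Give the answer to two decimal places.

14.33 weight percent

Formula mass = 1*40.078 + 1*47.867 + 1*28.085 + 5*15.999 = 196.025 g/mol, of which 28.085 g is Si.
So Si makes up 28.085/196.025 = 0.1433 of the mass, i.e. 14.33%.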